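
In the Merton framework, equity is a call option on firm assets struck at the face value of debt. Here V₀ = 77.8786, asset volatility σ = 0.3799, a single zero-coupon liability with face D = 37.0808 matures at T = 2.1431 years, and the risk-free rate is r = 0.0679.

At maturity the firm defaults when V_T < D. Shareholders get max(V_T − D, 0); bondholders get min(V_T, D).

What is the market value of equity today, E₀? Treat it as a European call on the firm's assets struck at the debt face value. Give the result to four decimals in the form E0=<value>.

E0=46.4533

d₁ = [ln(V₀/D) + (r + σ²/2)T] / (σ√T)
   = [ln(77.8786/37.0808) + (0.0679 + 0.5·0.3799²)·2.1431] / (0.3799·√2.1431)
   = [0.742052 + 0.300167] / 0.556148 = 1.873995
d₂ = d₁ − σ√T = 1.873995 − 0.556148 = 1.317847
N(d₁) = 0.969534,  N(d₂) = 0.906223,  e^(−rT) = 0.864576
E₀ = V₀·N(d₁) − D·e^(−rT)·N(d₂)
   = 77.8786·0.969534 − 37.0808·0.864576·0.906223 = 46.453255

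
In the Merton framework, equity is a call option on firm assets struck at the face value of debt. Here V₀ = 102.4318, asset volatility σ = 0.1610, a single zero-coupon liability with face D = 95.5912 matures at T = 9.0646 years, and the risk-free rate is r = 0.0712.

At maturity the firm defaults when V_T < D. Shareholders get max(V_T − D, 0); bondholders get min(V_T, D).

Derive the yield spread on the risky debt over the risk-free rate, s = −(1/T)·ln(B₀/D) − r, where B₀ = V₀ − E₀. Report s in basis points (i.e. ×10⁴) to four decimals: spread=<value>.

spread=23.5129

d₁ = [ln(V₀/D) + (r + σ²/2)T] / (σ√T)
   = [ln(102.4318/95.5912) + (0.0712 + 0.5·0.1610²)·9.0646] / (0.1610·√9.0646)
   = [0.069116 + 0.762881] / 0.484730 = 1.716414
d₂ = d₁ − σ√T = 1.716414 − 0.484730 = 1.231683
N(d₁) = 0.956957,  N(d₂) = 0.890966,  e^(−rT) = 0.524453
E₀ = V₀·N(d₁) − D·e^(−rT)·N(d₂)
   = 102.4318·0.956957 − 95.5912·0.524453·0.890966 = 53.355917
B₀ = V₀ − E₀ = 102.4318 − 53.355917 = 49.075883
spread = −(1/T)·ln(B₀/D) − r = −(1/9.0646)·ln(49.075883/95.5912) − 0.0712 = 0.00235129
in basis points: 0.00235129 × 10⁴ = 23.5129 bp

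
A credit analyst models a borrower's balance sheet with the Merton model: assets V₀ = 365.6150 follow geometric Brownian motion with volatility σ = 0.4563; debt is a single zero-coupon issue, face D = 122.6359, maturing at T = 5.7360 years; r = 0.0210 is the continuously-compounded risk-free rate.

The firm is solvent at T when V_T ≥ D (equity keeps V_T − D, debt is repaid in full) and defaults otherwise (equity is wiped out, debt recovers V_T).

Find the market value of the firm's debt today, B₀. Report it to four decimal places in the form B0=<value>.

d₁ = [ln(V₀/D) + (r + σ²/2)T] / (σ√T)
   = [ln(365.6150/122.6359) + (0.0210 + 0.5·0.4563²)·5.7360] / (0.4563·√5.7360)
   = [1.092361 + 0.717601] / 1.092836 = 1.656207
d₂ = d₁ − σ√T = 1.656207 − 1.092836 = 0.563371
N(d₁) = 0.951160,  N(d₂) = 0.713409,  e^(−rT) = 0.886516
E₀ = V₀·N(d₁) − D·e^(−rT)·N(d₂)
   = 365.6150·0.951160 − 122.6359·0.886516·0.713409 = 270.197502
B₀ = V₀ − E₀ = 365.6150 − 270.197502 = 95.417498

B0=95.4175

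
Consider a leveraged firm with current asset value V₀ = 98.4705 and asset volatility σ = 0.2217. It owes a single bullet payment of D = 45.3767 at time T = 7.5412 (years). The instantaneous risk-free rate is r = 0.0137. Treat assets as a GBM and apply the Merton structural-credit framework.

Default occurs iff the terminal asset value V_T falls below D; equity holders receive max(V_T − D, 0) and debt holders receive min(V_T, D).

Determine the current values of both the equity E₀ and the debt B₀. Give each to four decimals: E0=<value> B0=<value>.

E0=58.7962 B0=39.6743

d₁ = [ln(V₀/D) + (r + σ²/2)T] / (σ√T)
   = [ln(98.4705/45.3767) + (0.0137 + 0.5·0.2217²)·7.5412] / (0.2217·√7.5412)
   = [0.774758 + 0.288643] / 0.608816 = 1.746671
d₂ = d₁ − σ√T = 1.746671 − 0.608816 = 1.137855
N(d₁) = 0.959653,  N(d₂) = 0.872410,  e^(−rT) = 0.901843
E₀ = V₀·N(d₁) − D·e^(−rT)·N(d₂)
   = 98.4705·0.959653 − 45.3767·0.901843·0.872410 = 58.796158
B₀ = V₀ − E₀ = 98.4705 − 58.796158 = 39.674342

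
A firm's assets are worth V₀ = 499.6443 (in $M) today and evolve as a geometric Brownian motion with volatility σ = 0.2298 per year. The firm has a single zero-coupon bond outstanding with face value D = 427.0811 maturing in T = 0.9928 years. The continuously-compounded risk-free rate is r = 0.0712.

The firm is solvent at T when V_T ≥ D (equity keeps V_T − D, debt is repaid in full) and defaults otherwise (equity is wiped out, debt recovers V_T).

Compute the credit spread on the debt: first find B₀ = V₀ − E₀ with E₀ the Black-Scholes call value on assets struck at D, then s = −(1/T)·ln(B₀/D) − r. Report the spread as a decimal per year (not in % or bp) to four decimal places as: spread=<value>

d₁ = [ln(V₀/D) + (r + σ²/2)T] / (σ√T)
   = [ln(499.6443/427.0811) + (0.0712 + 0.5·0.2298²)·0.9928] / (0.2298·√0.9928)
   = [0.156923 + 0.096901] / 0.228971 = 1.108540
d₂ = d₁ − σ√T = 1.108540 − 0.228971 = 0.879569
N(d₁) = 0.866186,  N(d₂) = 0.810454,  e^(−rT) = 0.931753
E₀ = V₀·N(d₁) − D·e^(−rT)·N(d₂)
   = 499.6443·0.866186 − 427.0811·0.931753·0.810454 = 110.277589
B₀ = V₀ − E₀ = 499.6443 − 110.277589 = 389.366711
spread = −(1/T)·ln(B₀/D) − r = −(1/0.9928)·ln(389.366711/427.0811) − 0.0712 = 0.02192281

spread=0.0219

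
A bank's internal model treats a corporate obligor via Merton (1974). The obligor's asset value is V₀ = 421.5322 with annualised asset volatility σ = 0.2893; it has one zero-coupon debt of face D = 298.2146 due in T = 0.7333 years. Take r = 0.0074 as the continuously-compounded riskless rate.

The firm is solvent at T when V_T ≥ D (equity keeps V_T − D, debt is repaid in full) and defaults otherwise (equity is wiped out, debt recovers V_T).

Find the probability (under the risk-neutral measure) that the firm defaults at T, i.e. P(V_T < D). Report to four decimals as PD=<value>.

PD=0.0977

d₁ = [ln(V₀/D) + (r + σ²/2)T] / (σ√T)
   = [ln(421.5322/298.2146) + (0.0074 + 0.5·0.2893²)·0.7333] / (0.2893·√0.7333)
   = [0.346083 + 0.036113] / 0.247736 = 1.542754
d₂ = d₁ − σ√T = 1.542754 − 0.247736 = 1.295018
risk-neutral PD = N(−d₂) = N(-1.295018) = 0.097657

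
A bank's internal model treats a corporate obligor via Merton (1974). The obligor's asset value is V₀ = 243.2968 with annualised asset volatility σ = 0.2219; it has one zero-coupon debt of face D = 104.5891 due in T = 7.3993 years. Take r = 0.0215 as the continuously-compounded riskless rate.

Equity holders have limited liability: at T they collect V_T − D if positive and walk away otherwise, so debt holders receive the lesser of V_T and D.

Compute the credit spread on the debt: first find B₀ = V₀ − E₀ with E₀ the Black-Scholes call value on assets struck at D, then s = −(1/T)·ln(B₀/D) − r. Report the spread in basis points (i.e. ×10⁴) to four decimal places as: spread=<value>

d₁ = [ln(V₀/D) + (r + σ²/2)T] / (σ√T)
   = [ln(243.2968/104.5891) + (0.0215 + 0.5·0.2219²)·7.3993] / (0.2219·√7.3993)
   = [0.844243 + 0.341254] / 0.603605 = 1.964029
d₂ = d₁ − σ√T = 1.964029 − 0.603605 = 1.360424
N(d₁) = 0.975237,  N(d₂) = 0.913152,  e^(−rT) = 0.852924
E₀ = V₀·N(d₁) − D·e^(−rT)·N(d₂)
   = 243.2968·0.975237 − 104.5891·0.852924·0.913152 = 155.812806
B₀ = V₀ − E₀ = 243.2968 − 155.812806 = 87.483994
spread = −(1/T)·ln(B₀/D) − r = −(1/7.3993)·ln(87.483994/104.5891) − 0.0215 = 0.00263519
in basis points: 0.00263519 × 10⁴ = 26.3519 bp

spread=26.3519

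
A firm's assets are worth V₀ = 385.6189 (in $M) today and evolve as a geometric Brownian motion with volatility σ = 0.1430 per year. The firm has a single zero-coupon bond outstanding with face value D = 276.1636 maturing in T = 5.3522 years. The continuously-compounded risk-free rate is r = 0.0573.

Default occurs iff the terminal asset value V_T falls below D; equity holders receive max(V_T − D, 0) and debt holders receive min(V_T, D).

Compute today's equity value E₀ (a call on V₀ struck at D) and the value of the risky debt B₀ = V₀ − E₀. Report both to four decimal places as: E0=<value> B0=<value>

E0=183.3158 B0=202.3031

d₁ = [ln(V₀/D) + (r + σ²/2)T] / (σ√T)
   = [ln(385.6189/276.1636) + (0.0573 + 0.5·0.1430²)·5.3522] / (0.1430·√5.3522)
   = [0.333856 + 0.361405] / 0.330828 = 2.101578
d₂ = d₁ − σ√T = 2.101578 − 0.330828 = 1.770750
N(d₁) = 0.982205,  N(d₂) = 0.961699,  e^(−rT) = 0.735885
E₀ = V₀·N(d₁) − D·e^(−rT)·N(d₂)
   = 385.6189·0.982205 − 276.1636·0.735885·0.961699 = 183.315776
B₀ = V₀ − E₀ = 385.6189 − 183.315776 = 202.303124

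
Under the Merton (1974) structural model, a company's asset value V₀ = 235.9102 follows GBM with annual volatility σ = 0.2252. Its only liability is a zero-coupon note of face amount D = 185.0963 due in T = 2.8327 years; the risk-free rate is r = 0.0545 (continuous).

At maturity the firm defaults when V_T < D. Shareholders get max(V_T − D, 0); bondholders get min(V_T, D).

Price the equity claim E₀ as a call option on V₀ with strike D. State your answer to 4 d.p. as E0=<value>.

d₁ = [ln(V₀/D) + (r + σ²/2)T] / (σ√T)
   = [ln(235.9102/185.0963) + (0.0545 + 0.5·0.2252²)·2.8327] / (0.2252·√2.8327)
   = [0.242575 + 0.226212] / 0.379026 = 1.236822
d₂ = d₁ − σ√T = 1.236822 − 0.379026 = 0.857796
N(d₁) = 0.891923,  N(d₂) = 0.804498,  e^(−rT) = 0.856944
E₀ = V₀·N(d₁) − D·e^(−rT)·N(d₂)
   = 235.9102·0.891923 − 185.0963·0.856944·0.804498 = 82.806645

E0=82.8066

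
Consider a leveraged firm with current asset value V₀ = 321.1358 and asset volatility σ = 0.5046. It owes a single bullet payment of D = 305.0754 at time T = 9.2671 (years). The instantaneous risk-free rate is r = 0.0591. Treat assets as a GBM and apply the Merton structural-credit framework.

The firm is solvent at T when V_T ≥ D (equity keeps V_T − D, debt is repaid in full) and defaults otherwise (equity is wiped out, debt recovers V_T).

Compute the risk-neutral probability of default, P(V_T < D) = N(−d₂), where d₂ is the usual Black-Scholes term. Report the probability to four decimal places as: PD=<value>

PD=0.6473

d₁ = [ln(V₀/D) + (r + σ²/2)T] / (σ√T)
   = [ln(321.1358/305.0754) + (0.0591 + 0.5·0.5046²)·9.2671] / (0.5046·√9.2671)
   = [0.051305 + 1.727485] / 1.536099 = 1.157992
d₂ = d₁ − σ√T = 1.157992 − 1.536099 = -0.378107
risk-neutral PD = N(−d₂) = N(0.378107) = 0.647324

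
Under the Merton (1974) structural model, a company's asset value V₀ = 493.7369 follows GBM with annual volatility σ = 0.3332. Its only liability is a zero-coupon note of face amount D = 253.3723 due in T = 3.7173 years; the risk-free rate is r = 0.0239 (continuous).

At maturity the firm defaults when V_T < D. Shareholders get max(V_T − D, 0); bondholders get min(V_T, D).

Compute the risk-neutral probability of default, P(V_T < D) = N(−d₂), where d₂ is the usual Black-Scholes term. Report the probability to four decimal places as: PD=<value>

PD=0.1961

d₁ = [ln(V₀/D) + (r + σ²/2)T] / (σ√T)
   = [ln(493.7369/253.3723) + (0.0239 + 0.5·0.3332²)·3.7173] / (0.3332·√3.7173)
   = [0.667143 + 0.295195] / 0.642420 = 1.497989
d₂ = d₁ − σ√T = 1.497989 − 0.642420 = 0.855570
risk-neutral PD = N(−d₂) = N(-0.855570) = 0.196118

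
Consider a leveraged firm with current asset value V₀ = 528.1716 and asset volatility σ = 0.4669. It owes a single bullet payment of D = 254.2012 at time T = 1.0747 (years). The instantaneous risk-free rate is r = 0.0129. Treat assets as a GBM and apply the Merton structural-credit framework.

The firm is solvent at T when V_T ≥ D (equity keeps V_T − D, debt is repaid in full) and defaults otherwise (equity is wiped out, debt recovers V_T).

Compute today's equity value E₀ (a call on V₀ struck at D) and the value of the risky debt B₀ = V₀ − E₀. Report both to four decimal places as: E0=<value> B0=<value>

E0=282.0851 B0=246.0865

d₁ = [ln(V₀/D) + (r + σ²/2)T] / (σ√T)
   = [ln(528.1716/254.2012) + (0.0129 + 0.5·0.4669²)·1.0747] / (0.4669·√1.0747)
   = [0.731295 + 0.131004] / 0.484025 = 1.781518
d₂ = d₁ − σ√T = 1.781518 − 0.484025 = 1.297493
N(d₁) = 0.962586,  N(d₂) = 0.902769,  e^(−rT) = 0.986232
E₀ = V₀·N(d₁) − D·e^(−rT)·N(d₂)
   = 528.1716·0.962586 − 254.2012·0.986232·0.902769 = 282.085140
B₀ = V₀ − E₀ = 528.1716 − 282.085140 = 246.086460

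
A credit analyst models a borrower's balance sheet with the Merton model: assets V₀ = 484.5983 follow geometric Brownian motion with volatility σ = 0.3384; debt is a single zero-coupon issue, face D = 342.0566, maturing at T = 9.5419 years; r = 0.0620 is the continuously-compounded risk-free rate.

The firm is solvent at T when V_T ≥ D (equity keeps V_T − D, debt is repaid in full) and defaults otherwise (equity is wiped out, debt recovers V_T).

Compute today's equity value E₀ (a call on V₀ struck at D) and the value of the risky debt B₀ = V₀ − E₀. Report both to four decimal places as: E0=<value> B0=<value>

d₁ = [ln(V₀/D) + (r + σ²/2)T] / (σ√T)
   = [ln(484.5983/342.0566) + (0.0620 + 0.5·0.3384²)·9.5419] / (0.3384·√9.5419)
   = [0.348344 + 1.137941] / 1.045316 = 1.421852
d₂ = d₁ − σ√T = 1.421852 − 1.045316 = 0.376535
N(d₁) = 0.922465,  N(d₂) = 0.646741,  e^(−rT) = 0.553442
E₀ = V₀·N(d₁) − D·e^(−rT)·N(d₂)
   = 484.5983·0.922465 − 342.0566·0.553442·0.646741 = 324.591610
B₀ = V₀ − E₀ = 484.5983 − 324.591610 = 160.006690

E0=324.5916 B0=160.0067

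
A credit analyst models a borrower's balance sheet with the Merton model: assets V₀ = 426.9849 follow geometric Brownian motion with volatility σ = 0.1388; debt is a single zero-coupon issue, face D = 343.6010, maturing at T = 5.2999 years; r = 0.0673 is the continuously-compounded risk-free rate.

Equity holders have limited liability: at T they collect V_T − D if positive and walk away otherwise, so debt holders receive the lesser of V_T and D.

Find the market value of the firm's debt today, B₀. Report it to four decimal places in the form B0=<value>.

B0=239.0571

d₁ = [ln(V₀/D) + (r + σ²/2)T] / (σ√T)
   = [ln(426.9849/343.6010) + (0.0673 + 0.5·0.1388²)·5.2999] / (0.1388·√5.2999)
   = [0.217268 + 0.407736] / 0.319539 = 1.955956
d₂ = d₁ − σ√T = 1.955956 − 0.319539 = 1.636417
N(d₁) = 0.974765,  N(d₂) = 0.949124,  e^(−rT) = 0.699994
E₀ = V₀·N(d₁) − D·e^(−rT)·N(d₂)
   = 426.9849·0.974765 − 343.6010·0.699994·0.949124 = 187.927827
B₀ = V₀ − E₀ = 426.9849 − 187.927827 = 239.057073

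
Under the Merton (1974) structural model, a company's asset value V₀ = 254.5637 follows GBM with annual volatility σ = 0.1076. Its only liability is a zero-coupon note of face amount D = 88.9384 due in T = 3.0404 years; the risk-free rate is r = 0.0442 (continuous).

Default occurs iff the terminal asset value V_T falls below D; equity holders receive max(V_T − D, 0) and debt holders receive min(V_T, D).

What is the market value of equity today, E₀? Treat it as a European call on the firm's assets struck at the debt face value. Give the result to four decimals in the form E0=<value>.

d₁ = [ln(V₀/D) + (r + σ²/2)T] / (σ√T)
   = [ln(254.5637/88.9384) + (0.0442 + 0.5·0.1076²)·3.0404] / (0.1076·√3.0404)
   = [1.051607 + 0.151986] / 0.187619 = 6.415081
d₂ = d₁ − σ√T = 6.415081 − 0.187619 = 6.227461
N(d₁) = 1.000000,  N(d₂) = 1.000000,  e^(−rT) = 0.874253
E₀ = V₀·N(d₁) − D·e^(−rT)·N(d₂)
   = 254.5637·1.000000 − 88.9384·0.874253·1.000000 = 176.809053

E0=176.8091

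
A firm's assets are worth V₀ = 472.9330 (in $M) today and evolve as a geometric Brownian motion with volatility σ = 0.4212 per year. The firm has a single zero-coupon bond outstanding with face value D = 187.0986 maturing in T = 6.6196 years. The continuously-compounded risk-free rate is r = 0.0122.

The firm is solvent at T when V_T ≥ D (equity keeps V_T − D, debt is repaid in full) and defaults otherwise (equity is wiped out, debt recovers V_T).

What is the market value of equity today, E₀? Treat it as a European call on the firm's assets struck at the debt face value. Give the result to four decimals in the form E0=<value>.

d₁ = [ln(V₀/D) + (r + σ²/2)T] / (σ√T)
   = [ln(472.9330/187.0986) + (0.0122 + 0.5·0.4212²)·6.6196] / (0.4212·√6.6196)
   = [0.927318 + 0.667949] / 1.083688 = 1.472072
d₂ = d₁ − σ√T = 1.472072 − 1.083688 = 0.388384
N(d₁) = 0.929499,  N(d₂) = 0.651134,  e^(−rT) = 0.922416
E₀ = V₀·N(d₁) − D·e^(−rT)·N(d₂)
   = 472.9330·0.929499 − 187.0986·0.922416·0.651134 = 327.216396

E0=327.2164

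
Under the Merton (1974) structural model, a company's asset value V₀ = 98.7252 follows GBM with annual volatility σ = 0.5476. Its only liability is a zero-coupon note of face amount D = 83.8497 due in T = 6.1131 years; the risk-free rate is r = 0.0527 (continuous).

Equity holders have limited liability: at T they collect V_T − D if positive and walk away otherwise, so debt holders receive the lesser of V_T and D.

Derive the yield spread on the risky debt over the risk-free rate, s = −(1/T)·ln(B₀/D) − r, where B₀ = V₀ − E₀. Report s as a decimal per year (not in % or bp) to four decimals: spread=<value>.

d₁ = [ln(V₀/D) + (r + σ²/2)T] / (σ√T)
   = [ln(98.7252/83.8497) + (0.0527 + 0.5·0.5476²)·6.1131] / (0.5476·√6.1131)
   = [0.163314 + 1.238715] / 1.353924 = 1.035531
d₂ = d₁ − σ√T = 1.035531 − 1.353924 = -0.318393
N(d₁) = 0.849789,  N(d₂) = 0.375093,  e^(−rT) = 0.724582
E₀ = V₀·N(d₁) − D·e^(−rT)·N(d₂)
   = 98.7252·0.849789 − 83.8497·0.724582·0.375093 = 61.106462
B₀ = V₀ − E₀ = 98.7252 − 61.106462 = 37.618738
spread = −(1/T)·ln(B₀/D) − r = −(1/6.1131)·ln(37.618738/83.8497) − 0.0527 = 0.07841574

spread=0.0784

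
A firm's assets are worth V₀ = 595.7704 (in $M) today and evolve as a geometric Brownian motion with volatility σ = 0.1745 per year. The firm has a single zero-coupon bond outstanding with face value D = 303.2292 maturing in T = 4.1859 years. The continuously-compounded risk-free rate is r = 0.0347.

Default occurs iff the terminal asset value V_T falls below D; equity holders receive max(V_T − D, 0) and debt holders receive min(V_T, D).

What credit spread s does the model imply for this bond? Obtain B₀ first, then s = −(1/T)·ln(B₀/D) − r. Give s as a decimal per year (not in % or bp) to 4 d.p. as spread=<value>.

d₁ = [ln(V₀/D) + (r + σ²/2)T] / (σ√T)
   = [ln(595.7704/303.2292) + (0.0347 + 0.5·0.1745²)·4.1859] / (0.1745·√4.1859)
   = [0.675366 + 0.208982] / 0.357018 = 2.477042
d₂ = d₁ − σ√T = 2.477042 − 0.357018 = 2.120024
N(d₁) = 0.993376,  N(d₂) = 0.982998,  e^(−rT) = 0.864805
E₀ = V₀·N(d₁) − D·e^(−rT)·N(d₂)
   = 595.7704·0.993376 − 303.2292·0.864805·0.982998 = 334.048374
B₀ = V₀ − E₀ = 595.7704 − 334.048374 = 261.722026
spread = −(1/T)·ln(B₀/D) − r = −(1/4.1859)·ln(261.722026/303.2292) − 0.0347 = 0.00046711

spread=0.0005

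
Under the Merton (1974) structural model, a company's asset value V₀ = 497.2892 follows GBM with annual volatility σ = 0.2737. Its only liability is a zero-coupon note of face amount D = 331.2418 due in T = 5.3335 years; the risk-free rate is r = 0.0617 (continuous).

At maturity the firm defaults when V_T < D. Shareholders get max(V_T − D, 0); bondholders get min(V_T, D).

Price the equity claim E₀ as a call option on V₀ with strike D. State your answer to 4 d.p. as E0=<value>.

E0=271.6548

d₁ = [ln(V₀/D) + (r + σ²/2)T] / (σ√T)
   = [ln(497.2892/331.2418) + (0.0617 + 0.5·0.2737²)·5.3335] / (0.2737·√5.3335)
   = [0.406323 + 0.528848] / 0.632093 = 1.479483
d₂ = d₁ − σ√T = 1.479483 − 0.632093 = 0.847390
N(d₁) = 0.930494,  N(d₂) = 0.801611,  e^(−rT) = 0.719588
E₀ = V₀·N(d₁) − D·e^(−rT)·N(d₂)
   = 497.2892·0.930494 − 331.2418·0.719588·0.801611 = 271.654769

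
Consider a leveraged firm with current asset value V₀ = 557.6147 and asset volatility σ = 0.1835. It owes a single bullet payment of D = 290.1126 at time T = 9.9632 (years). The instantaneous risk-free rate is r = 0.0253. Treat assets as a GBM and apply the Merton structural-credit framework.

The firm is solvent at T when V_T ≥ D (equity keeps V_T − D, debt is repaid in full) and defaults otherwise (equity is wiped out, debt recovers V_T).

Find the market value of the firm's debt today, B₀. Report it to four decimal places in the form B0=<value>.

d₁ = [ln(V₀/D) + (r + σ²/2)T] / (σ√T)
   = [ln(557.6147/290.1126) + (0.0253 + 0.5·0.1835²)·9.9632] / (0.1835·√9.9632)
   = [0.653399 + 0.419811] / 0.579209 = 1.852888
d₂ = d₁ − σ√T = 1.852888 − 0.579209 = 1.273679
N(d₁) = 0.968051,  N(d₂) = 0.898611,  e^(−rT) = 0.777191
E₀ = V₀·N(d₁) − D·e^(−rT)·N(d₂)
   = 557.6147·0.968051 − 290.1126·0.777191·0.898611 = 337.186806
B₀ = V₀ − E₀ = 557.6147 − 337.186806 = 220.427894

B0=220.4279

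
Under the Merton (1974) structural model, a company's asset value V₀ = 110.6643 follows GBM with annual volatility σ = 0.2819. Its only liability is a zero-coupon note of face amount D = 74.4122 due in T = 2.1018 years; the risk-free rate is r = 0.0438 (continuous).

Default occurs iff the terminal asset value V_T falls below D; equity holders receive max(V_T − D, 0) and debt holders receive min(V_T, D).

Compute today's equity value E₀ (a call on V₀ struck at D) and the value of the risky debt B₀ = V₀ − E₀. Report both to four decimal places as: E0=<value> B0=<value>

d₁ = [ln(V₀/D) + (r + σ²/2)T] / (σ√T)
   = [ln(110.6643/74.4122) + (0.0438 + 0.5·0.2819²)·2.1018] / (0.2819·√2.1018)
   = [0.396881 + 0.175571] / 0.408687 = 1.400712
d₂ = d₁ − σ√T = 1.400712 − 0.408687 = 0.992025
N(d₁) = 0.919350,  N(d₂) = 0.839407,  e^(−rT) = 0.912051
E₀ = V₀·N(d₁) − D·e^(−rT)·N(d₂)
   = 110.6643·0.919350 − 74.4122·0.912051·0.839407 = 44.770518
B₀ = V₀ − E₀ = 110.6643 − 44.770518 = 65.893782

E0=44.7705 B0=65.8938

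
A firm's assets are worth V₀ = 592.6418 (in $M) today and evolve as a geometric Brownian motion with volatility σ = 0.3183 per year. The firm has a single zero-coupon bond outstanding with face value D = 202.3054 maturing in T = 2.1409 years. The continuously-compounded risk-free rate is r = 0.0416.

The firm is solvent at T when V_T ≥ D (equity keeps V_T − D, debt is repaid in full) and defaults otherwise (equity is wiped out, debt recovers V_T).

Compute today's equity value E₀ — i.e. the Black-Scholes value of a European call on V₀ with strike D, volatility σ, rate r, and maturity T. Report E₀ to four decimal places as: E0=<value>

E0=407.8781

d₁ = [ln(V₀/D) + (r + σ²/2)T] / (σ√T)
   = [ln(592.6418/202.3054) + (0.0416 + 0.5·0.3183²)·2.1409] / (0.3183·√2.1409)
   = [1.074812 + 0.197514] / 0.465731 = 2.731892
d₂ = d₁ − σ√T = 2.731892 − 0.465731 = 2.266161
N(d₁) = 0.996851,  N(d₂) = 0.988279,  e^(−rT) = 0.914789
E₀ = V₀·N(d₁) − D·e^(−rT)·N(d₂)
   = 592.6418·0.996851 − 202.3054·0.914789·0.988279 = 407.878108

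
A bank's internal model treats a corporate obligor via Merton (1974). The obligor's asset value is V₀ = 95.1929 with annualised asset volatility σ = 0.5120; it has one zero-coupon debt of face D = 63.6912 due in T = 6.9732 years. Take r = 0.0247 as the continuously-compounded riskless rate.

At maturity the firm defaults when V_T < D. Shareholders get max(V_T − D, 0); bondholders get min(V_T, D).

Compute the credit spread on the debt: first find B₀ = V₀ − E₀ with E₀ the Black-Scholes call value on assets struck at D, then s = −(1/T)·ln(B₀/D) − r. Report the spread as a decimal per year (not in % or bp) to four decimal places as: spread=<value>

d₁ = [ln(V₀/D) + (r + σ²/2)T] / (σ√T)
   = [ln(95.1929/63.6912) + (0.0247 + 0.5·0.5120²)·6.9732] / (0.5120·√6.9732)
   = [0.401859 + 1.086229] / 1.352029 = 1.100633
d₂ = d₁ − σ√T = 1.100633 − 1.352029 = -0.251396
N(d₁) = 0.864472,  N(d₂) = 0.400754,  e^(−rT) = 0.841779
E₀ = V₀·N(d₁) − D·e^(−rT)·N(d₂)
   = 95.1929·0.864472 − 63.6912·0.841779·0.400754 = 60.805594
B₀ = V₀ − E₀ = 95.1929 − 60.805594 = 34.387306
spread = −(1/T)·ln(B₀/D) − r = −(1/6.9732)·ln(34.387306/63.6912) − 0.0247 = 0.06368968

spread=0.0637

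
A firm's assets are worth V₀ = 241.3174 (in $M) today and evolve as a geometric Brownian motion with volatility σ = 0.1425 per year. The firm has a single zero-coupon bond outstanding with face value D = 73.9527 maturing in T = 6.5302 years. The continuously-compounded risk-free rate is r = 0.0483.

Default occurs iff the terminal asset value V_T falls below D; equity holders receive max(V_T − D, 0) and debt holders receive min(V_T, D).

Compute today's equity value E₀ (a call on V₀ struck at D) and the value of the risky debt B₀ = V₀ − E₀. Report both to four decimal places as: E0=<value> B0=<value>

E0=187.3698 B0=53.9476

d₁ = [ln(V₀/D) + (r + σ²/2)T] / (σ√T)
   = [ln(241.3174/73.9527) + (0.0483 + 0.5·0.1425²)·6.5302] / (0.1425·√6.5302)
   = [1.182687 + 0.381711] / 0.364148 = 4.296048
d₂ = d₁ − σ√T = 4.296048 − 0.364148 = 3.931900
N(d₁) = 0.999991,  N(d₂) = 0.999958,  e^(−rT) = 0.729491
E₀ = V₀·N(d₁) − D·e^(−rT)·N(d₂)
   = 241.3174·0.999991 − 73.9527·0.729491·0.999958 = 187.369769
B₀ = V₀ − E₀ = 241.3174 − 187.369769 = 53.947631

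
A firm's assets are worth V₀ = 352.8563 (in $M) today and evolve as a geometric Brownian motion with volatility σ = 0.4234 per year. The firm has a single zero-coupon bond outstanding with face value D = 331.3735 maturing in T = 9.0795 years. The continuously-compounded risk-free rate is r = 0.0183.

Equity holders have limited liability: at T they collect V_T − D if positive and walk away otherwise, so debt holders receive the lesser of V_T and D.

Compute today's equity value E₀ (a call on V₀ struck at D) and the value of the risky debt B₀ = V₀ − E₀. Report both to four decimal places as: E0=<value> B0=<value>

d₁ = [ln(V₀/D) + (r + σ²/2)T] / (σ√T)
   = [ln(352.8563/331.3735) + (0.0183 + 0.5·0.4234²)·9.0795] / (0.4234·√9.0795)
   = [0.062815 + 0.979985] / 1.275798 = 0.817371
d₂ = d₁ − σ√T = 0.817371 − 1.275798 = -0.458427
N(d₁) = 0.793142,  N(d₂) = 0.323323,  e^(−rT) = 0.846915
E₀ = V₀·N(d₁) − D·e^(−rT)·N(d₂)
   = 352.8563·0.793142 − 331.3735·0.846915·0.323323 = 189.126035
B₀ = V₀ − E₀ = 352.8563 − 189.126035 = 163.730265

E0=189.1260 B0=163.7303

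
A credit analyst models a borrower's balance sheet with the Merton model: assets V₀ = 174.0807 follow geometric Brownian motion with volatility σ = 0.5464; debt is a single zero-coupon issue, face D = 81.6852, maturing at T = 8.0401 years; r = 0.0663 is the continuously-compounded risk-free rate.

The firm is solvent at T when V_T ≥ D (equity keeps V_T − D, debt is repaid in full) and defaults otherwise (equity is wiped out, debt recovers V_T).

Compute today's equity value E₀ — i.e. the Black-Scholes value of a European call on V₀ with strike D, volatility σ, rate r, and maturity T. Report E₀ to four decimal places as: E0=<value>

d₁ = [ln(V₀/D) + (r + σ²/2)T] / (σ√T)
   = [ln(174.0807/81.6852) + (0.0663 + 0.5·0.5464²)·8.0401] / (0.5464·√8.0401)
   = [0.756646 + 1.733256] / 1.549321 = 1.607093
d₂ = d₁ − σ√T = 1.607093 − 1.549321 = 0.057772
N(d₁) = 0.945983,  N(d₂) = 0.523035,  e^(−rT) = 0.586807
E₀ = V₀·N(d₁) − D·e^(−rT)·N(d₂)
   = 174.0807·0.945983 − 81.6852·0.586807·0.523035 = 139.606504

E0=139.6065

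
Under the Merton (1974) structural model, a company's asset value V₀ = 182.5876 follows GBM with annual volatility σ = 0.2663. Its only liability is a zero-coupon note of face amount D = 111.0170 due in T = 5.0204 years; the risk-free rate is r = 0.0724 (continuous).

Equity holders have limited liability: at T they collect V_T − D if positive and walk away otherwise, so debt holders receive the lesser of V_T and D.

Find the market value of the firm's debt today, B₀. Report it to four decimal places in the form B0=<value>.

d₁ = [ln(V₀/D) + (r + σ²/2)T] / (σ√T)
   = [ln(182.5876/111.0170) + (0.0724 + 0.5·0.2663²)·5.0204] / (0.2663·√5.0204)
   = [0.497547 + 0.541490] / 0.596678 = 1.741367
d₂ = d₁ − σ√T = 1.741367 − 0.596678 = 1.144689
N(d₁) = 0.959190,  N(d₂) = 0.873831,  e^(−rT) = 0.695255
E₀ = V₀·N(d₁) − D·e^(−rT)·N(d₂)
   = 182.5876·0.959190 − 111.0170·0.695255·0.873831 = 107.689544
B₀ = V₀ − E₀ = 182.5876 − 107.689544 = 74.898056

B0=74.8981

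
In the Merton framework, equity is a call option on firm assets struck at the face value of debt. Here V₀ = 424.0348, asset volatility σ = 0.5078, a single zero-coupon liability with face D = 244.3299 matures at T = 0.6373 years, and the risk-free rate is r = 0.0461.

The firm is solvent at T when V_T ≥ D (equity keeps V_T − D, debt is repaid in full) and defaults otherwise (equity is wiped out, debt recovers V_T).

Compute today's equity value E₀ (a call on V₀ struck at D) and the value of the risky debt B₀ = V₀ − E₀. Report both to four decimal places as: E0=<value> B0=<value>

d₁ = [ln(V₀/D) + (r + σ²/2)T] / (σ√T)
   = [ln(424.0348/244.3299) + (0.0461 + 0.5·0.5078²)·0.6373] / (0.5078·√0.6373)
   = [0.551296 + 0.111547] / 0.405382 = 1.635107
d₂ = d₁ − σ√T = 1.635107 − 0.405382 = 1.229724
N(d₁) = 0.948987,  N(d₂) = 0.890600,  e^(−rT) = 0.971048
E₀ = V₀·N(d₁) − D·e^(−rT)·N(d₂)
   = 424.0348·0.948987 − 244.3299·0.971048·0.890600 = 191.103186
B₀ = V₀ − E₀ = 424.0348 − 191.103186 = 232.931614

E0=191.1032 B0=232.9316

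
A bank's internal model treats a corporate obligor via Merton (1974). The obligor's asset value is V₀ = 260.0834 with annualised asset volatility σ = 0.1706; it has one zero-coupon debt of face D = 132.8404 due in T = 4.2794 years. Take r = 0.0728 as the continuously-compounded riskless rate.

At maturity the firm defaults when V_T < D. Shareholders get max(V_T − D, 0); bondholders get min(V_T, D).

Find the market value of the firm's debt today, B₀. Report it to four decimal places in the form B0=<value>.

d₁ = [ln(V₀/D) + (r + σ²/2)T] / (σ√T)
   = [ln(260.0834/132.8404) + (0.0728 + 0.5·0.1706²)·4.2794] / (0.1706·√4.2794)
   = [0.671854 + 0.373815] / 0.352915 = 2.962946
d₂ = d₁ − σ√T = 2.962946 − 0.352915 = 2.610031
N(d₁) = 0.998476,  N(d₂) = 0.995473,  e^(−rT) = 0.732318
E₀ = V₀·N(d₁) − D·e^(−rT)·N(d₂)
   = 260.0834·0.998476 − 132.8404·0.732318·0.995473 = 162.846087
B₀ = V₀ − E₀ = 260.0834 − 162.846087 = 97.237313

B0=97.2373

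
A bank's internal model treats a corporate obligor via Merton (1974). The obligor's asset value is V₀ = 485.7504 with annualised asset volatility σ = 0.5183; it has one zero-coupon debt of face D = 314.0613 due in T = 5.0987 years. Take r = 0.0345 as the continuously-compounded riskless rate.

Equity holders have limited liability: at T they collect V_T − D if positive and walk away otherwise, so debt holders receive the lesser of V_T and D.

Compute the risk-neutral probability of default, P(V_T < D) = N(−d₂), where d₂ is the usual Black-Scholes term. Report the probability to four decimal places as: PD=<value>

d₁ = [ln(V₀/D) + (r + σ²/2)T] / (σ√T)
   = [ln(485.7504/314.0613) + (0.0345 + 0.5·0.5183²)·5.0987] / (0.5183·√5.0987)
   = [0.436107 + 0.860750] / 1.170337 = 1.108105
d₂ = d₁ − σ√T = 1.108105 − 1.170337 = -0.062232
risk-neutral PD = N(−d₂) = N(0.062232) = 0.524811

PD=0.5248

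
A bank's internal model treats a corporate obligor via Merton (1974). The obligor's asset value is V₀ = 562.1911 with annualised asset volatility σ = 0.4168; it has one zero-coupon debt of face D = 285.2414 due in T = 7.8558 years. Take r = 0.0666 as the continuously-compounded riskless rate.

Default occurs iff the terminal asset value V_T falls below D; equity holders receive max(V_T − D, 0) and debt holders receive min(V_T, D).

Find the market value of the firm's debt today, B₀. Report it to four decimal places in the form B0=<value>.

B0=143.5606

d₁ = [ln(V₀/D) + (r + σ²/2)T] / (σ√T)
   = [ln(562.1911/285.2414) + (0.0666 + 0.5·0.4168²)·7.8558] / (0.4168·√7.8558)
   = [0.678506 + 1.205560] / 1.168215 = 1.612773
d₂ = d₁ − σ√T = 1.612773 − 1.168215 = 0.444557
N(d₁) = 0.946603,  N(d₂) = 0.671680,  e^(−rT) = 0.592623
E₀ = V₀·N(d₁) − D·e^(−rT)·N(d₂)
   = 562.1911·0.946603 − 285.2414·0.592623·0.671680 = 418.630522
B₀ = V₀ − E₀ = 562.1911 − 418.630522 = 143.560578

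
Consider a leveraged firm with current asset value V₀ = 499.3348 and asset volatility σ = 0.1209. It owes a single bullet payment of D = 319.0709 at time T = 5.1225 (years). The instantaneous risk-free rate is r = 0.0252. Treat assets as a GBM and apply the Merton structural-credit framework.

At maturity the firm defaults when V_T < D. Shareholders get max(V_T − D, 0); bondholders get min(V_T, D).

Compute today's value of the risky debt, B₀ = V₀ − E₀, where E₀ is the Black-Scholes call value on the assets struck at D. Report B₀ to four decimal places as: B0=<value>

B0=279.7885

d₁ = [ln(V₀/D) + (r + σ²/2)T] / (σ√T)
   = [ln(499.3348/319.0709) + (0.0252 + 0.5·0.1209²)·5.1225] / (0.1209·√5.1225)
   = [0.447863 + 0.166524] / 0.273632 = 2.245305
d₂ = d₁ − σ√T = 2.245305 − 0.273632 = 1.971672
N(d₁) = 0.987626,  N(d₂) = 0.975676,  e^(−rT) = 0.878897
E₀ = V₀·N(d₁) − D·e^(−rT)·N(d₂)
   = 499.3348·0.987626 − 319.0709·0.878897·0.975676 = 219.546327
B₀ = V₀ − E₀ = 499.3348 − 219.546327 = 279.788473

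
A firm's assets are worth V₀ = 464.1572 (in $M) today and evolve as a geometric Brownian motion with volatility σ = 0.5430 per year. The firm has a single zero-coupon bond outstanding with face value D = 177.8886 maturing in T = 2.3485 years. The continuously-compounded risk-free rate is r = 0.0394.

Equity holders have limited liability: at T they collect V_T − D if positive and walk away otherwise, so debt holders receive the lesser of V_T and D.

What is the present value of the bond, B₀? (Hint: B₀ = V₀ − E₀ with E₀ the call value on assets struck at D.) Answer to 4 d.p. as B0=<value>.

B0=151.5896

d₁ = [ln(V₀/D) + (r + σ²/2)T] / (σ√T)
   = [ln(464.1572/177.8886) + (0.0394 + 0.5·0.5430²)·2.3485] / (0.5430·√2.3485)
   = [0.959066 + 0.438757] / 0.832138 = 1.679798
d₂ = d₁ − σ√T = 1.679798 − 0.832138 = 0.847661
N(d₁) = 0.953502,  N(d₂) = 0.801687,  e^(−rT) = 0.911621
E₀ = V₀·N(d₁) − D·e^(−rT)·N(d₂)
   = 464.1572·0.953502 − 177.8886·0.911621·0.801687 = 312.567594
B₀ = V₀ − E₀ = 464.1572 − 312.567594 = 151.589606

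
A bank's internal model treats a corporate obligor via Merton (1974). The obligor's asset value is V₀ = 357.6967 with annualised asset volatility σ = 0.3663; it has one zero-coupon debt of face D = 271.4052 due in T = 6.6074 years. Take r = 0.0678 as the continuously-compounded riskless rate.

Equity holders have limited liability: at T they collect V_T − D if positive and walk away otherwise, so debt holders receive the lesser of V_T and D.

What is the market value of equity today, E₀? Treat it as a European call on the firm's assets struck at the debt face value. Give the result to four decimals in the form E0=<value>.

d₁ = [ln(V₀/D) + (r + σ²/2)T] / (σ√T)
   = [ln(357.6967/271.4052) + (0.0678 + 0.5·0.3663²)·6.6074] / (0.3663·√6.6074)
   = [0.276073 + 0.891258] / 0.941569 = 1.239771
d₂ = d₁ − σ√T = 1.239771 − 0.941569 = 0.298202
N(d₁) = 0.892470,  N(d₂) = 0.617226,  e^(−rT) = 0.638916
E₀ = V₀·N(d₁) − D·e^(−rT)·N(d₂)
   = 357.6967·0.892470 − 271.4052·0.638916·0.617226 = 212.203438

E0=212.2034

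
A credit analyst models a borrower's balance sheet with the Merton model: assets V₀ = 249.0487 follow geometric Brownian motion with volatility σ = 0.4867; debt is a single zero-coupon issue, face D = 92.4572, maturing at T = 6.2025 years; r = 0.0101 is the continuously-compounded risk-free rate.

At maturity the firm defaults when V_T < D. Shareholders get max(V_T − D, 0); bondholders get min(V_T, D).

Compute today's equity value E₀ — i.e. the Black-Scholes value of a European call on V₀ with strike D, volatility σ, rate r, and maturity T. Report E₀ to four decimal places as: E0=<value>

E0=179.1636

d₁ = [ln(V₀/D) + (r + σ²/2)T] / (σ√T)
   = [ln(249.0487/92.4572) + (0.0101 + 0.5·0.4867²)·6.2025] / (0.4867·√6.2025)
   = [0.990903 + 0.797260] / 1.212118 = 1.475238
d₂ = d₁ − σ√T = 1.475238 − 1.212118 = 0.263121
N(d₁) = 0.929926,  N(d₂) = 0.603771,  e^(−rT) = 0.939277
E₀ = V₀·N(d₁) − D·e^(−rT)·N(d₂)
   = 249.0487·0.929926 − 92.4572·0.939277·0.603771 = 179.163562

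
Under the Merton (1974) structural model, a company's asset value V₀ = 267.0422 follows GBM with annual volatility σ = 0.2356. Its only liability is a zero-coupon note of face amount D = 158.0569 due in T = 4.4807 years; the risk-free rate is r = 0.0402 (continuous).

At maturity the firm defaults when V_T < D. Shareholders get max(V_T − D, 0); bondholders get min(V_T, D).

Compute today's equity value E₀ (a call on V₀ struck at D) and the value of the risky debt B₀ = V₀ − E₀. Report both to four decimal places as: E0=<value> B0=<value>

E0=138.3033 B0=128.7389

d₁ = [ln(V₀/D) + (r + σ²/2)T] / (σ√T)
   = [ln(267.0422/158.0569) + (0.0402 + 0.5·0.2356²)·4.4807] / (0.2356·√4.4807)
   = [0.524452 + 0.304480] / 0.498710 = 1.662151
d₂ = d₁ − σ√T = 1.662151 − 0.498710 = 1.163441
N(d₁) = 0.951759,  N(d₂) = 0.877675,  e^(−rT) = 0.835167
E₀ = V₀·N(d₁) − D·e^(−rT)·N(d₂)
   = 267.0422·0.951759 − 158.0569·0.835167·0.877675 = 138.303332
B₀ = V₀ − E₀ = 267.0422 − 138.303332 = 128.738868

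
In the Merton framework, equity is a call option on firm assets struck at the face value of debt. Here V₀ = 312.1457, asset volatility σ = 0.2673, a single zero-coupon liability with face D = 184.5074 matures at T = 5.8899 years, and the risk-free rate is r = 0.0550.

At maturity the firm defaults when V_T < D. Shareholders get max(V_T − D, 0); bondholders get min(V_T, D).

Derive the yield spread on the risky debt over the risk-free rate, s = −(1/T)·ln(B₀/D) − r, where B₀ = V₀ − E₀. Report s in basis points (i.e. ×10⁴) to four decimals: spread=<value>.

d₁ = [ln(V₀/D) + (r + σ²/2)T] / (σ√T)
   = [ln(312.1457/184.5074) + (0.0550 + 0.5·0.2673²)·5.8899] / (0.2673·√5.8899)
   = [0.525780 + 0.534359] / 0.648713 = 1.634219
d₂ = d₁ − σ√T = 1.634219 − 0.648713 = 0.985505
N(d₁) = 0.948894,  N(d₂) = 0.837812,  e^(−rT) = 0.723290
E₀ = V₀·N(d₁) − D·e^(−rT)·N(d₂)
   = 312.1457·0.948894 − 184.5074·0.723290·0.837812 = 184.384988
B₀ = V₀ − E₀ = 312.1457 − 184.384988 = 127.760712
spread = −(1/T)·ln(B₀/D) − r = −(1/5.8899)·ln(127.760712/184.5074) − 0.0550 = 0.00740012
in basis points: 0.00740012 × 10⁴ = 74.0012 bp

spread=74.0012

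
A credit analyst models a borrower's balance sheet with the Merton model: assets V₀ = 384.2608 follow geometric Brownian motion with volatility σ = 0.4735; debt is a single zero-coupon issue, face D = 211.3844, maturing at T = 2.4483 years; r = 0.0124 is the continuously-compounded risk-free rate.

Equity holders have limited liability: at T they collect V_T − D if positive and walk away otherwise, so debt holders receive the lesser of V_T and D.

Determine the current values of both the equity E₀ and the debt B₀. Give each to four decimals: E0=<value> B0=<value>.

E0=201.2408 B0=183.0200

d₁ = [ln(V₀/D) + (r + σ²/2)T] / (σ√T)
   = [ln(384.2608/211.3844) + (0.0124 + 0.5·0.4735²)·2.4483] / (0.4735·√2.4483)
   = [0.597643 + 0.304816] / 0.740888 = 1.218079
d₂ = d₁ − σ√T = 1.218079 − 0.740888 = 0.477191
N(d₁) = 0.888403,  N(d₂) = 0.683387,  e^(−rT) = 0.970097
E₀ = V₀·N(d₁) − D·e^(−rT)·N(d₂)
   = 384.2608·0.888403 − 211.3844·0.970097·0.683387 = 201.240752
B₀ = V₀ − E₀ = 384.2608 − 201.240752 = 183.020048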